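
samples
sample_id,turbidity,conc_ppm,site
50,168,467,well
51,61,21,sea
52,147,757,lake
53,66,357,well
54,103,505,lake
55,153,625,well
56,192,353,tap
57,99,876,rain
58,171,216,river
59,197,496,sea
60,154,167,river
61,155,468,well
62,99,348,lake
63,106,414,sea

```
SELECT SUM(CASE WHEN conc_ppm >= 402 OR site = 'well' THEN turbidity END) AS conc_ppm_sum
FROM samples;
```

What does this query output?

1194

sample_id=50: ✓ → 168
sample_id=51: ✗
sample_id=52: ✓ → 147
sample_id=53: ✓ → 66
sample_id=54: ✓ → 103
sample_id=55: ✓ → 153
sample_id=56: ✗
sample_id=57: ✓ → 99
sample_id=58: ✗
sample_id=59: ✓ → 197
sample_id=60: ✗
sample_id=61: ✓ → 155
sample_id=62: ✗
sample_id=63: ✓ → 106
conc_ppm_sum = 168 + 147 + 66 + 103 + 153 + 99 + 197 + 155 + 106 = 1194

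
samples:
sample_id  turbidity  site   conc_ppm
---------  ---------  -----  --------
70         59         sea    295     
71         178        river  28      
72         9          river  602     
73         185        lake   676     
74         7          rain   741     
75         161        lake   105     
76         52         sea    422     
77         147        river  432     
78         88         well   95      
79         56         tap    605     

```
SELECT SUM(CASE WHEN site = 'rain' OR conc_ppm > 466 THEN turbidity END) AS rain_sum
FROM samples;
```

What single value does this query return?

257

sample_id=70: ✗
sample_id=71: ✗
sample_id=72: ✓ → 9
sample_id=73: ✓ → 185
sample_id=74: ✓ → 7
sample_id=75: ✗
sample_id=76: ✗
sample_id=77: ✗
sample_id=78: ✗
sample_id=79: ✓ → 56
rain_sum = 9 + 185 + 7 + 56 = 257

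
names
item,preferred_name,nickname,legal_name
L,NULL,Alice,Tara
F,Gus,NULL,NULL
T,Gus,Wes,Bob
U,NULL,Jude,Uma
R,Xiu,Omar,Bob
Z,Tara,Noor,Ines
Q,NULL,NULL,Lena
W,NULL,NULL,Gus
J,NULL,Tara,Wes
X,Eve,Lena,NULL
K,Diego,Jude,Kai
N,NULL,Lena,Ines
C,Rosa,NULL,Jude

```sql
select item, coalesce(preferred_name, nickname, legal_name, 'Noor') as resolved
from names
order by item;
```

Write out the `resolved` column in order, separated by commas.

Rosa, Gus, Tara, Diego, Alice, Lena, Lena, Xiu, Gus, Jude, Gus, Eve, Tara

item=C: preferred_name=Rosa → Rosa
item=F: preferred_name=Gus → Gus
item=J: preferred_name=NULL, nickname=Tara → Tara
item=K: preferred_name=Diego → Diego
item=L: preferred_name=NULL, nickname=Alice → Alice
item=N: preferred_name=NULL, nickname=Lena → Lena
item=Q: preferred_name=NULL, nickname=NULL, legal_name=Lena → Lena
item=R: preferred_name=Xiu → Xiu
item=T: preferred_name=Gus → Gus
item=U: preferred_name=NULL, nickname=Jude → Jude
item=W: preferred_name=NULL, nickname=NULL, legal_name=Gus → Gus
item=X: preferred_name=Eve → Eve
item=Z: preferred_name=Tara → Tara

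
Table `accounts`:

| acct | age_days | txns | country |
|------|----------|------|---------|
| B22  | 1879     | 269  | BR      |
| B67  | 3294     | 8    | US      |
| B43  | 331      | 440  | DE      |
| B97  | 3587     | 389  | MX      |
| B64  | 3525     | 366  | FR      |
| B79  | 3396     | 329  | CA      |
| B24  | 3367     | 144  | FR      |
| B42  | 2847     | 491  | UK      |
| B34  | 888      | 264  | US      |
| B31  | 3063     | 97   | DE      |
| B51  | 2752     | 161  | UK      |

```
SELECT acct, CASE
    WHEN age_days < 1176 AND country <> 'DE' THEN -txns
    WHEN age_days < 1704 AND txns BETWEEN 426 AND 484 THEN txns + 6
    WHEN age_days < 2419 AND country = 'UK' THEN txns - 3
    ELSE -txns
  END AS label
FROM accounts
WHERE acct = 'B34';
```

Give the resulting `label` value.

-264

acct = B34: age_days=888, txns=264, country=US.
age_days < 1176 AND country <> 'DE' → true → -264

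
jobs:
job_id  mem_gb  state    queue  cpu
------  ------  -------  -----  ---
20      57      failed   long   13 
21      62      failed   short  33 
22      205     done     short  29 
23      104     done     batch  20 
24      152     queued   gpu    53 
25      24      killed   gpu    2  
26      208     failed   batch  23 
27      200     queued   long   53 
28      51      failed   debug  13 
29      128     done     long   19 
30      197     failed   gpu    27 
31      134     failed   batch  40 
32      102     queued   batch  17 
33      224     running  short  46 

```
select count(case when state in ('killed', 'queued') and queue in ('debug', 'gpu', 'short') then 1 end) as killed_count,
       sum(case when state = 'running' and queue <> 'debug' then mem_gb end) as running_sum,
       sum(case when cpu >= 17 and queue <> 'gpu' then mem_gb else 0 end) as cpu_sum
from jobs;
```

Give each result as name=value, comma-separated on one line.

[killed_count: state in ('killed', 'queued') and queue in ('debug', 'gpu', 'short')]
job_id=20: ✗
job_id=21: ✗
job_id=22: ✗
job_id=23: ✗
job_id=24: ✓ → 1
job_id=25: ✓ → 1
job_id=26: ✗
job_id=27: ✗
job_id=28: ✗
job_id=29: ✗
job_id=30: ✗
job_id=31: ✗
job_id=32: ✗
job_id=33: ✗
killed_count = COUNT(1, 1) = 2
—
[running_sum: state = 'running' and queue <> 'debug']
job_id=20: ✗
job_id=21: ✗
job_id=22: ✗
job_id=23: ✗
job_id=24: ✗
job_id=25: ✗
job_id=26: ✗
job_id=27: ✗
job_id=28: ✗
job_id=29: ✗
job_id=30: ✗
job_id=31: ✗
job_id=32: ✗
job_id=33: ✓ → 224
running_sum = 224
—
[cpu_sum: cpu >= 17 and queue <> 'gpu']
job_id=20: ✗
job_id=21: ✓ → 62
job_id=22: ✓ → 205
job_id=23: ✓ → 104
job_id=24: ✗
job_id=25: ✗
job_id=26: ✓ → 208
job_id=27: ✓ → 200
job_id=28: ✗
job_id=29: ✓ → 128
job_id=30: ✗
job_id=31: ✓ → 134
job_id=32: ✓ → 102
job_id=33: ✓ → 224
cpu_sum = 62 + 205 + 104 + 208 + 200 + 128 + 134 + 102 + 224 = 1367

killed_count=2, running_sum=224, cpu_sum=1367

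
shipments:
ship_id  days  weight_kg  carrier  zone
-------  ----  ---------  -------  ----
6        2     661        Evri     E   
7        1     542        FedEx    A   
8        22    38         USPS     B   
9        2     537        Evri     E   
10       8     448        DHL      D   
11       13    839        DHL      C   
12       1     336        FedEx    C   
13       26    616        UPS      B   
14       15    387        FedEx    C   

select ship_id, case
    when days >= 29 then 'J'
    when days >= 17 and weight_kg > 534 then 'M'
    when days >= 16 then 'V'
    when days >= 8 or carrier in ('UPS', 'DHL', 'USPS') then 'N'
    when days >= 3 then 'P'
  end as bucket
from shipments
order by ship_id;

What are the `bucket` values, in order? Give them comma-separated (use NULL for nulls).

NULL, NULL, V, NULL, N, N, NULL, M, N

ship_id=6: (no match → NULL) → NULL
ship_id=7: (no match → NULL) → NULL
ship_id=8: days >= 16 → V
ship_id=9: (no match → NULL) → NULL
ship_id=10: days >= 8 or carrier in ('UPS', 'DHL', 'USPS') → N
ship_id=11: days >= 8 or carrier in ('UPS', 'DHL', 'USPS') → N
ship_id=12: (no match → NULL) → NULL
ship_id=13: days >= 17 and weight_kg > 534 → M
ship_id=14: days >= 8 or carrier in ('UPS', 'DHL', 'USPS') → N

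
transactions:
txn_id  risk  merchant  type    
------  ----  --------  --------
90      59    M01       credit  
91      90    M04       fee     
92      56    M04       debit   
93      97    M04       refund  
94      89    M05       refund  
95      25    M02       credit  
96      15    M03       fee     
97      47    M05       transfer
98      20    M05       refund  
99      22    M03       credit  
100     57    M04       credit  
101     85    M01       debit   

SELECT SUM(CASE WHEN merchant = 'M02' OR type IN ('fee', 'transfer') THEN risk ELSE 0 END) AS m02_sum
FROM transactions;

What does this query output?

txn_id=90: ✗
txn_id=91: ✓ → 90
txn_id=92: ✗
txn_id=93: ✗
txn_id=94: ✗
txn_id=95: ✓ → 25
txn_id=96: ✓ → 15
txn_id=97: ✓ → 47
txn_id=98: ✗
txn_id=99: ✗
txn_id=100: ✗
txn_id=101: ✗
m02_sum = 90 + 25 + 15 + 47 = 177

177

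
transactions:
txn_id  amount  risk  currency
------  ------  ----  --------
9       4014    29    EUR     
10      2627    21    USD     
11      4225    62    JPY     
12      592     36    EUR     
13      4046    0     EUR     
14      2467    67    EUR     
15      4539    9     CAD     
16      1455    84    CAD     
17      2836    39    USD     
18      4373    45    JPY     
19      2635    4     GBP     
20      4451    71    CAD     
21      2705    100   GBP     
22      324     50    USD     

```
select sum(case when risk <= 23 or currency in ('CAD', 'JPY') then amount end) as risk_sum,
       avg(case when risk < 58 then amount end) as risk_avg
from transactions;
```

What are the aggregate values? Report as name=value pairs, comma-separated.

[risk_sum: risk <= 23 or currency in ('CAD', 'JPY')]
txn_id=9: ✗
txn_id=10: ✓ → 2627
txn_id=11: ✓ → 4225
txn_id=12: ✗
txn_id=13: ✓ → 4046
txn_id=14: ✗
txn_id=15: ✓ → 4539
txn_id=16: ✓ → 1455
txn_id=17: ✗
txn_id=18: ✓ → 4373
txn_id=19: ✓ → 2635
txn_id=20: ✓ → 4451
txn_id=21: ✗
txn_id=22: ✗
risk_sum = 2627 + 4225 + 4046 + 4539 + 1455 + 4373 + 2635 + 4451 = 28351
—
[risk_avg: risk < 58]
txn_id=9: ✓ → 4014
txn_id=10: ✓ → 2627
txn_id=11: ✗
txn_id=12: ✓ → 592
txn_id=13: ✓ → 4046
txn_id=14: ✗
txn_id=15: ✓ → 4539
txn_id=16: ✗
txn_id=17: ✓ → 2836
txn_id=18: ✓ → 4373
txn_id=19: ✓ → 2635
txn_id=20: ✗
txn_id=21: ✗
txn_id=22: ✓ → 324
risk_avg = (4014 + 2627 + 592 + 4046 + 4539 + 2836 + 4373 + 2635 + 324) / 9 = 2887.3333333333

risk_sum=28351, risk_avg=2887.3333333333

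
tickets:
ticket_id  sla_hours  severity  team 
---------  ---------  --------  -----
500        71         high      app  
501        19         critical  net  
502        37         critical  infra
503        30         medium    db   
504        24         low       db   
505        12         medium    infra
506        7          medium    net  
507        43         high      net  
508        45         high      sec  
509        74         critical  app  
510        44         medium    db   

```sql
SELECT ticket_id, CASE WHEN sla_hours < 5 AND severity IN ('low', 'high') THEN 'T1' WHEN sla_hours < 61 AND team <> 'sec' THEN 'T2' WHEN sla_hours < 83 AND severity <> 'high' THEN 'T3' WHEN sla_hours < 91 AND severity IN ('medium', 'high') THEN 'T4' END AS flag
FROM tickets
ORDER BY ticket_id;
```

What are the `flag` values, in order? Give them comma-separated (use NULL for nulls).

T4, T2, T2, T2, T2, T2, T2, T2, T4, T3, T2

ticket_id=500: sla_hours < 91 AND severity IN ('medium', 'high') → T4
ticket_id=501: sla_hours < 61 AND team <> 'sec' → T2
ticket_id=502: sla_hours < 61 AND team <> 'sec' → T2
ticket_id=503: sla_hours < 61 AND team <> 'sec' → T2
ticket_id=504: sla_hours < 61 AND team <> 'sec' → T2
ticket_id=505: sla_hours < 61 AND team <> 'sec' → T2
ticket_id=506: sla_hours < 61 AND team <> 'sec' → T2
ticket_id=507: sla_hours < 61 AND team <> 'sec' → T2
ticket_id=508: sla_hours < 91 AND severity IN ('medium', 'high') → T4
ticket_id=509: sla_hours < 83 AND severity <> 'high' → T3
ticket_id=510: sla_hours < 61 AND team <> 'sec' → T2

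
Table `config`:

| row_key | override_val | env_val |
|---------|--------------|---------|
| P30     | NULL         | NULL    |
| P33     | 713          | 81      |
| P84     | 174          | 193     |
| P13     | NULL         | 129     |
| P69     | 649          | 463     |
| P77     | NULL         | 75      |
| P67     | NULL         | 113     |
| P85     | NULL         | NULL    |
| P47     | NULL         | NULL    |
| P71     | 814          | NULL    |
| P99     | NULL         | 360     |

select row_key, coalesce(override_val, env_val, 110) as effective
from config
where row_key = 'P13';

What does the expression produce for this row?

row_key = P13: override_val=NULL, env_val=129.
override_val=NULL, env_val=129 → 129

129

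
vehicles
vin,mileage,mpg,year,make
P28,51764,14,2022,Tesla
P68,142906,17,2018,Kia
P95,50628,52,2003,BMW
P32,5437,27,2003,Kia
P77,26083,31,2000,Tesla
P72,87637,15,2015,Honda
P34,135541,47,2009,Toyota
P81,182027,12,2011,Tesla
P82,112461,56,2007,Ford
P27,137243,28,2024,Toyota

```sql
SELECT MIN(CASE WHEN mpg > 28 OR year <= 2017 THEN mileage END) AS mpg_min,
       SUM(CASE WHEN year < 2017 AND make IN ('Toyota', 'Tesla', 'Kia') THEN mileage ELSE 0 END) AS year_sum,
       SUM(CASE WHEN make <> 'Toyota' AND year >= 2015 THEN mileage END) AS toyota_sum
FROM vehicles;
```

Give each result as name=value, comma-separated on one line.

mpg_min=5437, year_sum=349088, toyota_sum=282307

[mpg_min: mpg > 28 OR year <= 2017]
vin=P28: ✗
vin=P68: ✗
vin=P95: ✓ → 50628
vin=P32: ✓ → 5437
vin=P77: ✓ → 26083
vin=P72: ✓ → 87637
vin=P34: ✓ → 135541
vin=P81: ✓ → 182027
vin=P82: ✓ → 112461
vin=P27: ✗
mpg_min = MIN(50628, 5437, 26083, 87637, 135541, 182027, 112461) = 5437
—
[year_sum: year < 2017 AND make IN ('Toyota', 'Tesla', 'Kia')]
vin=P28: ✗
vin=P68: ✗
vin=P95: ✗
vin=P32: ✓ → 5437
vin=P77: ✓ → 26083
vin=P72: ✗
vin=P34: ✓ → 135541
vin=P81: ✓ → 182027
vin=P82: ✗
vin=P27: ✗
year_sum = 5437 + 26083 + 135541 + 182027 = 349088
—
[toyota_sum: make <> 'Toyota' AND year >= 2015]
vin=P28: ✓ → 51764
vin=P68: ✓ → 142906
vin=P95: ✗
vin=P32: ✗
vin=P77: ✗
vin=P72: ✓ → 87637
vin=P34: ✗
vin=P81: ✗
vin=P82: ✗
vin=P27: ✗
toyota_sum = 51764 + 142906 + 87637 = 282307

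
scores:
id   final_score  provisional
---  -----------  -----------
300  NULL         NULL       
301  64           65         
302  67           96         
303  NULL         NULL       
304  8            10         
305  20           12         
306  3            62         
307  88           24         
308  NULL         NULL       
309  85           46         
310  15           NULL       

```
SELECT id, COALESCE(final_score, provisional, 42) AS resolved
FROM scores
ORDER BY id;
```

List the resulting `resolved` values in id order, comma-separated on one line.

id=300: final_score=NULL, provisional=NULL, → literal 42 → 42
id=301: final_score=64 → 64
id=302: final_score=67 → 67
id=303: final_score=NULL, provisional=NULL, → literal 42 → 42
id=304: final_score=8 → 8
id=305: final_score=20 → 20
id=306: final_score=3 → 3
id=307: final_score=88 → 88
id=308: final_score=NULL, provisional=NULL, → literal 42 → 42
id=309: final_score=85 → 85
id=310: final_score=15 → 15

42, 64, 67, 42, 8, 20, 3, 88, 42, 85, 15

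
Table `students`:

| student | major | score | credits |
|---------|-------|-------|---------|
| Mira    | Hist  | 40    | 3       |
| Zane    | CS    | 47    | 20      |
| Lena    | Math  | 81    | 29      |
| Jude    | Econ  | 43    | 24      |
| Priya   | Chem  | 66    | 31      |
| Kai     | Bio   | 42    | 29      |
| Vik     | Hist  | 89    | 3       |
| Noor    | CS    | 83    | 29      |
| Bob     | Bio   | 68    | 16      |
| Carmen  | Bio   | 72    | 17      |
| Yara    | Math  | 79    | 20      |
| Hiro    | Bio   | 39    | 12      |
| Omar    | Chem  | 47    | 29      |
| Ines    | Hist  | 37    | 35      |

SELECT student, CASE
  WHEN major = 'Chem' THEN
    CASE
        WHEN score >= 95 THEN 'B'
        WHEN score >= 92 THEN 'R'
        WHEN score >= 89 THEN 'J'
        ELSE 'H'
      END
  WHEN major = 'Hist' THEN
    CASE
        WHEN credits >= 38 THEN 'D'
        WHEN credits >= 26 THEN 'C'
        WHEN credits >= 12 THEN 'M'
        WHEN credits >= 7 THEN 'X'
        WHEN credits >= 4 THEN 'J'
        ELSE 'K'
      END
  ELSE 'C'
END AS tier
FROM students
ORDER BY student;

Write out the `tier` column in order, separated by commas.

student=Bob: major='Bio' → outer ELSE → C
student=Carmen: major='Bio' → outer ELSE → C
student=Hiro: major='Bio' → outer ELSE → C
student=Ines: major='Hist' → inner[credits >= 26] → C
student=Jude: major='Econ' → outer ELSE → C
student=Kai: major='Bio' → outer ELSE → C
student=Lena: major='Math' → outer ELSE → C
student=Mira: major='Hist' → inner[ELSE] → K
student=Noor: major='CS' → outer ELSE → C
student=Omar: major='Chem' → inner[ELSE] → H
student=Priya: major='Chem' → inner[ELSE] → H
student=Vik: major='Hist' → inner[ELSE] → K
student=Yara: major='Math' → outer ELSE → C
student=Zane: major='CS' → outer ELSE → C

C, C, C, C, C, C, C, K, C, H, H, K, C, C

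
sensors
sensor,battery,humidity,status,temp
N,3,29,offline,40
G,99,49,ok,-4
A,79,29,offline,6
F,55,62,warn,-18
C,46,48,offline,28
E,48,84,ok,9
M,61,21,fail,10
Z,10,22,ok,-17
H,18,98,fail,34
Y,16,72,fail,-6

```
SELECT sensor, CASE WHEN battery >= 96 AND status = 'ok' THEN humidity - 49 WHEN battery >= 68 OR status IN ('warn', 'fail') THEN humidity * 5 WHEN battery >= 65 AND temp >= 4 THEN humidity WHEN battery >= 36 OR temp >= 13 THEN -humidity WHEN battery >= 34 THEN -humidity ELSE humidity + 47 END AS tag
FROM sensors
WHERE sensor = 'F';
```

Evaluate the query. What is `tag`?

sensor = F: battery=55, humidity=62, status=warn, temp=-18.
battery >= 96 AND status = 'ok' → false
battery >= 68 OR status IN ('warn', 'fail') → true → 310

310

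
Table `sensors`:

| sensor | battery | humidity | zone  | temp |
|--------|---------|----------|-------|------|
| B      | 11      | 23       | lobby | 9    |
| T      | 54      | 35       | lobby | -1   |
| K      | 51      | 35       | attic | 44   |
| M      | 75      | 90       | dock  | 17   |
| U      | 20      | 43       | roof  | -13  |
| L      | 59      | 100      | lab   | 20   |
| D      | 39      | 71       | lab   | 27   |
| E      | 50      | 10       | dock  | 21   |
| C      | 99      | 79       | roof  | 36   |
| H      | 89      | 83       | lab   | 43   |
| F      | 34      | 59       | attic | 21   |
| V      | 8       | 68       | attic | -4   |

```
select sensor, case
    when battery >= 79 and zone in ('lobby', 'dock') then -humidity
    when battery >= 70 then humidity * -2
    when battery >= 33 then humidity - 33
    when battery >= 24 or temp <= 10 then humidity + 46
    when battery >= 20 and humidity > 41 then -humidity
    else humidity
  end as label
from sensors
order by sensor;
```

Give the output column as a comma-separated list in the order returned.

69, -158, 38, -23, 26, -166, 2, 67, -180, 2, 89, 114

sensor=B: battery >= 24 or temp <= 10 → 69
sensor=C: battery >= 70 → -158
sensor=D: battery >= 33 → 38
sensor=E: battery >= 33 → -23
sensor=F: battery >= 33 → 26
sensor=H: battery >= 70 → -166
sensor=K: battery >= 33 → 2
sensor=L: battery >= 33 → 67
sensor=M: battery >= 70 → -180
sensor=T: battery >= 33 → 2
sensor=U: battery >= 24 or temp <= 10 → 89
sensor=V: battery >= 24 or temp <= 10 → 114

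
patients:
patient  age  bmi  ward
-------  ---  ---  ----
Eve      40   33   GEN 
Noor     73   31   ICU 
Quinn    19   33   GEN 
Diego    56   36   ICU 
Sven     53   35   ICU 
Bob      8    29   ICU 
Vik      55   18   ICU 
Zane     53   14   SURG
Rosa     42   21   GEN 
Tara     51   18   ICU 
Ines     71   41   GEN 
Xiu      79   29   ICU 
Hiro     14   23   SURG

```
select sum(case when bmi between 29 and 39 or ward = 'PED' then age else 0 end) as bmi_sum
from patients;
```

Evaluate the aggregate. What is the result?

328

patient=Eve: ✓ → 40
patient=Noor: ✓ → 73
patient=Quinn: ✓ → 19
patient=Diego: ✓ → 56
patient=Sven: ✓ → 53
patient=Bob: ✓ → 8
patient=Vik: ✗
patient=Zane: ✗
patient=Rosa: ✗
patient=Tara: ✗
patient=Ines: ✗
patient=Xiu: ✓ → 79
patient=Hiro: ✗
bmi_sum = 40 + 73 + 19 + 56 + 53 + 8 + 79 = 328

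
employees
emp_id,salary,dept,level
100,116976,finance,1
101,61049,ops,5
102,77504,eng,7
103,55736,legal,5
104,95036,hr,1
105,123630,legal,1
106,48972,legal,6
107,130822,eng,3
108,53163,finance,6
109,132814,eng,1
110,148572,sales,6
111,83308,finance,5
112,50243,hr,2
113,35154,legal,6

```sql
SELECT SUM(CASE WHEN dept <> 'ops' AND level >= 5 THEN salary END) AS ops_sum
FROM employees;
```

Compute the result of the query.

502409

emp_id=100: ✗
emp_id=101: ✗
emp_id=102: ✓ → 77504
emp_id=103: ✓ → 55736
emp_id=104: ✗
emp_id=105: ✗
emp_id=106: ✓ → 48972
emp_id=107: ✗
emp_id=108: ✓ → 53163
emp_id=109: ✗
emp_id=110: ✓ → 148572
emp_id=111: ✓ → 83308
emp_id=112: ✗
emp_id=113: ✓ → 35154
ops_sum = 77504 + 55736 + 48972 + 53163 + 148572 + 83308 + 35154 = 502409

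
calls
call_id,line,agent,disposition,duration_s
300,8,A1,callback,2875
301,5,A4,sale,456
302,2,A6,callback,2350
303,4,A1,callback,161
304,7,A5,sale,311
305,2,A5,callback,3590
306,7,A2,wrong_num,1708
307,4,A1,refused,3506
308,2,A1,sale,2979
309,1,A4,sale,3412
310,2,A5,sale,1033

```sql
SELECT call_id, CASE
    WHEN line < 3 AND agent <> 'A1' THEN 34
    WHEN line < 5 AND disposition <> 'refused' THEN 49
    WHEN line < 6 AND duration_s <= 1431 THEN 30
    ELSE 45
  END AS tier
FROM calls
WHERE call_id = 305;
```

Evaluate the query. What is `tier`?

34

call_id = 305: line=2, agent=A5, disposition=callback, duration_s=3590.
line < 3 AND agent <> 'A1' → true → 34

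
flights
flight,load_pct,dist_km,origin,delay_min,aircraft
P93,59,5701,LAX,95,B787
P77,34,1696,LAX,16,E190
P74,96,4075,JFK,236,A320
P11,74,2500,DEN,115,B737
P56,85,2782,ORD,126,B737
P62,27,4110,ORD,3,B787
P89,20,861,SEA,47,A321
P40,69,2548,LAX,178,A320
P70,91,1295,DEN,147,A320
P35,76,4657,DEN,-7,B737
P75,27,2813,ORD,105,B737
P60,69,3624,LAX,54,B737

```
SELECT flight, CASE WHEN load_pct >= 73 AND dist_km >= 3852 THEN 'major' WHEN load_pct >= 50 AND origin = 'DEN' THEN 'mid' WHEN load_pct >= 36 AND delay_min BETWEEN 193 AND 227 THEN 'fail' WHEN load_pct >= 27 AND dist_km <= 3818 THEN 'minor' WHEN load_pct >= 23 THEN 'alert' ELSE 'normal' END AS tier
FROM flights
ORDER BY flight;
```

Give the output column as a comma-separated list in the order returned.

flight=P11: load_pct >= 50 AND origin = 'DEN' → mid
flight=P35: load_pct >= 73 AND dist_km >= 3852 → major
flight=P40: load_pct >= 27 AND dist_km <= 3818 → minor
flight=P56: load_pct >= 27 AND dist_km <= 3818 → minor
flight=P60: load_pct >= 27 AND dist_km <= 3818 → minor
flight=P62: load_pct >= 23 → alert
flight=P70: load_pct >= 50 AND origin = 'DEN' → mid
flight=P74: load_pct >= 73 AND dist_km >= 3852 → major
flight=P75: load_pct >= 27 AND dist_km <= 3818 → minor
flight=P77: load_pct >= 27 AND dist_km <= 3818 → minor
flight=P89: ELSE → normal
flight=P93: load_pct >= 23 → alert

mid, major, minor, minor, minor, alert, mid, major, minor, minor, normal, alert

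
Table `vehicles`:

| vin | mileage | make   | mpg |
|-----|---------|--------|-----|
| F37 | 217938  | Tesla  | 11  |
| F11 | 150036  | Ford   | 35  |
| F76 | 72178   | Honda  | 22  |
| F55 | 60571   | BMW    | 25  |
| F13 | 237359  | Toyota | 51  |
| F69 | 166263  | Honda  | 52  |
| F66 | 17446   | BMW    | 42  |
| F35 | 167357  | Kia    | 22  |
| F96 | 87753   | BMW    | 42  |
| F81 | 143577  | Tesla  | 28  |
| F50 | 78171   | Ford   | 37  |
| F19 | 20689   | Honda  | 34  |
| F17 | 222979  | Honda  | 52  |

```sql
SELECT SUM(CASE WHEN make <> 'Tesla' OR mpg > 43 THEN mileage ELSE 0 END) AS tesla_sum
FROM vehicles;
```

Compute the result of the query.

1280802

vin=F37: ✗
vin=F11: ✓ → 150036
vin=F76: ✓ → 72178
vin=F55: ✓ → 60571
vin=F13: ✓ → 237359
vin=F69: ✓ → 166263
vin=F66: ✓ → 17446
vin=F35: ✓ → 167357
vin=F96: ✓ → 87753
vin=F81: ✗
vin=F50: ✓ → 78171
vin=F19: ✓ → 20689
vin=F17: ✓ → 222979
tesla_sum = 150036 + 72178 + 60571 + 237359 + 166263 + 17446 + 167357 + 87753 + 78171 + 20689 + 222979 = 1280802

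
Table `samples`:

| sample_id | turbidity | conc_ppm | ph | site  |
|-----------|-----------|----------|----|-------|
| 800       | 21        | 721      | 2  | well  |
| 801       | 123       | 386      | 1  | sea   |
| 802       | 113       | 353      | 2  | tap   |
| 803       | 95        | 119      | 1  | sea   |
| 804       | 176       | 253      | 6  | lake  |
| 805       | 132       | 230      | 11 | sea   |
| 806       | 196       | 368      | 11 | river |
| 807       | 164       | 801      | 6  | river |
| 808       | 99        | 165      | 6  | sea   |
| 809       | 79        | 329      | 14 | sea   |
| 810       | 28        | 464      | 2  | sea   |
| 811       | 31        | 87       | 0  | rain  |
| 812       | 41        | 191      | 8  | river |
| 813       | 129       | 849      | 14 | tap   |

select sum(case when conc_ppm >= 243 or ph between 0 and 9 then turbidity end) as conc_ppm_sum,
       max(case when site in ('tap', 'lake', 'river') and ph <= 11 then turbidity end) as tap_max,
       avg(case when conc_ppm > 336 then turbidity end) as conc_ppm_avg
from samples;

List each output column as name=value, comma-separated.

conc_ppm_sum=1295, tap_max=196, conc_ppm_avg=110.5714285714

[conc_ppm_sum: conc_ppm >= 243 or ph between 0 and 9]
sample_id=800: ✓ → 21
sample_id=801: ✓ → 123
sample_id=802: ✓ → 113
sample_id=803: ✓ → 95
sample_id=804: ✓ → 176
sample_id=805: ✗
sample_id=806: ✓ → 196
sample_id=807: ✓ → 164
sample_id=808: ✓ → 99
sample_id=809: ✓ → 79
sample_id=810: ✓ → 28
sample_id=811: ✓ → 31
sample_id=812: ✓ → 41
sample_id=813: ✓ → 129
conc_ppm_sum = 21 + 123 + 113 + 95 + 176 + 196 + 164 + 99 + 79 + 28 + 31 + 41 + 129 = 1295
—
[tap_max: site in ('tap', 'lake', 'river') and ph <= 11]
sample_id=800: ✗
sample_id=801: ✗
sample_id=802: ✓ → 113
sample_id=803: ✗
sample_id=804: ✓ → 176
sample_id=805: ✗
sample_id=806: ✓ → 196
sample_id=807: ✓ → 164
sample_id=808: ✗
sample_id=809: ✗
sample_id=810: ✗
sample_id=811: ✗
sample_id=812: ✓ → 41
sample_id=813: ✗
tap_max = MAX(113, 176, 196, 164, 41) = 196
—
[conc_ppm_avg: conc_ppm > 336]
sample_id=800: ✓ → 21
sample_id=801: ✓ → 123
sample_id=802: ✓ → 113
sample_id=803: ✗
sample_id=804: ✗
sample_id=805: ✗
sample_id=806: ✓ → 196
sample_id=807: ✓ → 164
sample_id=808: ✗
sample_id=809: ✗
sample_id=810: ✓ → 28
sample_id=811: ✗
sample_id=812: ✗
sample_id=813: ✓ → 129
conc_ppm_avg = (21 + 123 + 113 + 196 + 164 + 28 + 129) / 7 = 110.5714285714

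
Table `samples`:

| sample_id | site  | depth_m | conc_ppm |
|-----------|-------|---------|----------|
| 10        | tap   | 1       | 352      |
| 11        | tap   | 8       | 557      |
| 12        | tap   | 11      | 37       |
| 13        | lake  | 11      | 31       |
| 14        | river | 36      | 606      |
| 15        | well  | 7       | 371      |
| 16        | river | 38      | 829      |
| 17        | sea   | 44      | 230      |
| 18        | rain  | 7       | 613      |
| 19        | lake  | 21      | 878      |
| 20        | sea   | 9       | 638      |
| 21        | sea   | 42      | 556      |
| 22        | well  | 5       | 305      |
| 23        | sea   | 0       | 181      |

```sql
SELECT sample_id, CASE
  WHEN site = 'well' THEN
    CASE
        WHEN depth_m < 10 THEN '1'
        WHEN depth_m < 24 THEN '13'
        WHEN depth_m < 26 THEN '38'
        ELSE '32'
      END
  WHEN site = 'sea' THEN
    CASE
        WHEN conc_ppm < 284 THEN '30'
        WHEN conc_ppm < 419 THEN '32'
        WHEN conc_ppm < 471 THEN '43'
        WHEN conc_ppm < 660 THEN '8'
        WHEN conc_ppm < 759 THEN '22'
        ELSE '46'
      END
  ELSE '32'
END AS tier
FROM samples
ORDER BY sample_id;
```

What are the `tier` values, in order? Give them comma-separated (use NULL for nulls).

32, 32, 32, 32, 32, 1, 32, 30, 32, 32, 8, 8, 1, 30

sample_id=10: site='tap' → outer ELSE → 32
sample_id=11: site='tap' → outer ELSE → 32
sample_id=12: site='tap' → outer ELSE → 32
sample_id=13: site='lake' → outer ELSE → 32
sample_id=14: site='river' → outer ELSE → 32
sample_id=15: site='well' → inner[depth_m < 10] → 1
sample_id=16: site='river' → outer ELSE → 32
sample_id=17: site='sea' → inner[conc_ppm < 284] → 30
sample_id=18: site='rain' → outer ELSE → 32
sample_id=19: site='lake' → outer ELSE → 32
sample_id=20: site='sea' → inner[conc_ppm < 660] → 8
sample_id=21: site='sea' → inner[conc_ppm < 660] → 8
sample_id=22: site='well' → inner[depth_m < 10] → 1
sample_id=23: site='sea' → inner[conc_ppm < 284] → 30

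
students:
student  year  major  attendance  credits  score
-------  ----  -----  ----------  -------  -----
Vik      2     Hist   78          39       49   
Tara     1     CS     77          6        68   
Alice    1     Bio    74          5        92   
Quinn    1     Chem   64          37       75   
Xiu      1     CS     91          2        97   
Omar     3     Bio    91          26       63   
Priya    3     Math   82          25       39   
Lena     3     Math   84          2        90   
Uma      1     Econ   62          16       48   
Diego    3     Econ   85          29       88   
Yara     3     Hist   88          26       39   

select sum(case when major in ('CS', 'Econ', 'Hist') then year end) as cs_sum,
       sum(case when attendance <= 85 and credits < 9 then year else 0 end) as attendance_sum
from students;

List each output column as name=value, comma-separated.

[cs_sum: major in ('CS', 'Econ', 'Hist')]
student=Vik: ✓ → 2
student=Tara: ✓ → 1
student=Alice: ✗
student=Quinn: ✗
student=Xiu: ✓ → 1
student=Omar: ✗
student=Priya: ✗
student=Lena: ✗
student=Uma: ✓ → 1
student=Diego: ✓ → 3
student=Yara: ✓ → 3
cs_sum = 2 + 1 + 1 + 1 + 3 + 3 = 11
—
[attendance_sum: attendance <= 85 and credits < 9]
student=Vik: ✗
student=Tara: ✓ → 1
student=Alice: ✓ → 1
student=Quinn: ✗
student=Xiu: ✗
student=Omar: ✗
student=Priya: ✗
student=Lena: ✓ → 3
student=Uma: ✗
student=Diego: ✗
student=Yara: ✗
attendance_sum = 1 + 1 + 3 = 5

cs_sum=11, attendance_sum=5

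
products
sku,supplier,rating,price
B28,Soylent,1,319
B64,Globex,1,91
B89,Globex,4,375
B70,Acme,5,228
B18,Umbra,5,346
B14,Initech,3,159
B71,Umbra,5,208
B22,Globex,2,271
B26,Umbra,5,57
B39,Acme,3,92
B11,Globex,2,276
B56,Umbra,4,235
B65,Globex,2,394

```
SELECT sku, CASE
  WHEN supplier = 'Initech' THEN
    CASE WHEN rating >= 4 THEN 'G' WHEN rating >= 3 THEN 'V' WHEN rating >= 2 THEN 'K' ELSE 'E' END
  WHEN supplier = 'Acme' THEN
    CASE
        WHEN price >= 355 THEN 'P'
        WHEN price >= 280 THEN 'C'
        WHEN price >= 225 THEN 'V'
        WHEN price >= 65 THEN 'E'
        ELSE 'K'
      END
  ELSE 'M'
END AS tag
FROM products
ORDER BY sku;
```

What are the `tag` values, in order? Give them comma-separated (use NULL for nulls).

sku=B11: supplier='Globex' → outer ELSE → M
sku=B14: supplier='Initech' → inner[rating >= 3] → V
sku=B18: supplier='Umbra' → outer ELSE → M
sku=B22: supplier='Globex' → outer ELSE → M
sku=B26: supplier='Umbra' → outer ELSE → M
sku=B28: supplier='Soylent' → outer ELSE → M
sku=B39: supplier='Acme' → inner[price >= 65] → E
sku=B56: supplier='Umbra' → outer ELSE → M
sku=B64: supplier='Globex' → outer ELSE → M
sku=B65: supplier='Globex' → outer ELSE → M
sku=B70: supplier='Acme' → inner[price >= 225] → V
sku=B71: supplier='Umbra' → outer ELSE → M
sku=B89: supplier='Globex' → outer ELSE → M

M, V, M, M, M, M, E, M, M, M, V, M, M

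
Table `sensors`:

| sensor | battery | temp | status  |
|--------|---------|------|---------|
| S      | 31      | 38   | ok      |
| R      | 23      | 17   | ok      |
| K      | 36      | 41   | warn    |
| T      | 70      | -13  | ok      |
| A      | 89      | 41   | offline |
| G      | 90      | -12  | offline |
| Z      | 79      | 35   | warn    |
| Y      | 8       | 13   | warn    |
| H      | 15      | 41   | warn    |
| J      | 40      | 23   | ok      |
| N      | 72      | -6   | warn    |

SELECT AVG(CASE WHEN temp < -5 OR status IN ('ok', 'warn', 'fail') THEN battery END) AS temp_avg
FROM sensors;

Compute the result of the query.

sensor=S: ✓ → 31
sensor=R: ✓ → 23
sensor=K: ✓ → 36
sensor=T: ✓ → 70
sensor=A: ✗
sensor=G: ✓ → 90
sensor=Z: ✓ → 79
sensor=Y: ✓ → 8
sensor=H: ✓ → 15
sensor=J: ✓ → 40
sensor=N: ✓ → 72
temp_avg = (31 + 23 + 36 + 70 + 90 + 79 + 8 + 15 + 40 + 72) / 10 = 46.4

46.4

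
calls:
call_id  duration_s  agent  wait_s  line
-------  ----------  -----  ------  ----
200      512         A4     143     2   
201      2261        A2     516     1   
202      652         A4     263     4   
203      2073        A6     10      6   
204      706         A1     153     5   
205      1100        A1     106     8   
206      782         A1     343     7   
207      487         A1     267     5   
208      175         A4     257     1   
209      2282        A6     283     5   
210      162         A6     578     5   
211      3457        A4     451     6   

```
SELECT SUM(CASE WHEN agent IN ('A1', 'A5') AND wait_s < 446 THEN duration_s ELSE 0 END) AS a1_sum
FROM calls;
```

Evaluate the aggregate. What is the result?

call_id=200: ✗
call_id=201: ✗
call_id=202: ✗
call_id=203: ✗
call_id=204: ✓ → 706
call_id=205: ✓ → 1100
call_id=206: ✓ → 782
call_id=207: ✓ → 487
call_id=208: ✗
call_id=209: ✗
call_id=210: ✗
call_id=211: ✗
a1_sum = 706 + 1100 + 782 + 487 = 3075

3075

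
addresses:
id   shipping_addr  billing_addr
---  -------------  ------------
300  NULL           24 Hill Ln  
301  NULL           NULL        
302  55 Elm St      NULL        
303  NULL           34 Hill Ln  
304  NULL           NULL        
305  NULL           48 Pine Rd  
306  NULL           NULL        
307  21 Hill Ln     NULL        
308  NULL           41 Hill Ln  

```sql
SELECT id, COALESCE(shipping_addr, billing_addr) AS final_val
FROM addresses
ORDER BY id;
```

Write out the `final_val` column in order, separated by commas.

id=300: shipping_addr=NULL, billing_addr=24 Hill Ln → 24 Hill Ln
id=301: shipping_addr=NULL, billing_addr=NULL (all NULL) → NULL
id=302: shipping_addr=55 Elm St → 55 Elm St
id=303: shipping_addr=NULL, billing_addr=34 Hill Ln → 34 Hill Ln
id=304: shipping_addr=NULL, billing_addr=NULL (all NULL) → NULL
id=305: shipping_addr=NULL, billing_addr=48 Pine Rd → 48 Pine Rd
id=306: shipping_addr=NULL, billing_addr=NULL (all NULL) → NULL
id=307: shipping_addr=21 Hill Ln → 21 Hill Ln
id=308: shipping_addr=NULL, billing_addr=41 Hill Ln → 41 Hill Ln

24 Hill Ln, NULL, 55 Elm St, 34 Hill Ln, NULL, 48 Pine Rd, NULL, 21 Hill Ln, 41 Hill Ln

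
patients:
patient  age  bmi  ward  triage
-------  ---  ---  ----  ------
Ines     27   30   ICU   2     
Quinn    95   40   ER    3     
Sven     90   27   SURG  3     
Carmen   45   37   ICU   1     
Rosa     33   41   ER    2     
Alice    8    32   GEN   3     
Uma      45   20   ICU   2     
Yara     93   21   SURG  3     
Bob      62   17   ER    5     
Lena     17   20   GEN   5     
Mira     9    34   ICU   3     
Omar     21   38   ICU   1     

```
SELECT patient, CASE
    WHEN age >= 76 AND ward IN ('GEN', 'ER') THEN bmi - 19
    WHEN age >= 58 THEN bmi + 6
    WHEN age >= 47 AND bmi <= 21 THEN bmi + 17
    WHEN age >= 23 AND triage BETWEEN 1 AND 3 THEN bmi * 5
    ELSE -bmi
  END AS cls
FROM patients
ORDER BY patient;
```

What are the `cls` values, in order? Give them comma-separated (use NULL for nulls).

-32, 23, 185, 150, -20, -34, -38, 21, 205, 33, 100, 27

patient=Alice: ELSE → -32
patient=Bob: age >= 58 → 23
patient=Carmen: age >= 23 AND triage BETWEEN 1 AND 3 → 185
patient=Ines: age >= 23 AND triage BETWEEN 1 AND 3 → 150
patient=Lena: ELSE → -20
patient=Mira: ELSE → -34
patient=Omar: ELSE → -38
patient=Quinn: age >= 76 AND ward IN ('GEN', 'ER') → 21
patient=Rosa: age >= 23 AND triage BETWEEN 1 AND 3 → 205
patient=Sven: age >= 58 → 33
patient=Uma: age >= 23 AND triage BETWEEN 1 AND 3 → 100
patient=Yara: age >= 58 → 27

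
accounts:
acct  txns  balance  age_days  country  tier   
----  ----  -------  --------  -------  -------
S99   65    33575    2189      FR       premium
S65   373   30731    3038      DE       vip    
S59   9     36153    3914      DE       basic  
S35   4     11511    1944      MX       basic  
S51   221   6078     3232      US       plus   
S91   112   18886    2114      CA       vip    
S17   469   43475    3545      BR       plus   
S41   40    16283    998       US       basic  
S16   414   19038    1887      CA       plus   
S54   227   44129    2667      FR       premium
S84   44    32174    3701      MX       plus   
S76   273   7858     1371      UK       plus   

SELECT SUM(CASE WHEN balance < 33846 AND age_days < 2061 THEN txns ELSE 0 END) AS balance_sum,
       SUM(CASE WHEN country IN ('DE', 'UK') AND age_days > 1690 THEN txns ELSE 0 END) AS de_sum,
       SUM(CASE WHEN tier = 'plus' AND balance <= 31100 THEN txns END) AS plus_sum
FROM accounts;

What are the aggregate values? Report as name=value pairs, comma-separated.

[balance_sum: balance < 33846 AND age_days < 2061]
acct=S99: ✗
acct=S65: ✗
acct=S59: ✗
acct=S35: ✓ → 4
acct=S51: ✗
acct=S91: ✗
acct=S17: ✗
acct=S41: ✓ → 40
acct=S16: ✓ → 414
acct=S54: ✗
acct=S84: ✗
acct=S76: ✓ → 273
balance_sum = 4 + 40 + 414 + 273 = 731
—
[de_sum: country IN ('DE', 'UK') AND age_days > 1690]
acct=S99: ✗
acct=S65: ✓ → 373
acct=S59: ✓ → 9
acct=S35: ✗
acct=S51: ✗
acct=S91: ✗
acct=S17: ✗
acct=S41: ✗
acct=S16: ✗
acct=S54: ✗
acct=S84: ✗
acct=S76: ✗
de_sum = 373 + 9 = 382
—
[plus_sum: tier = 'plus' AND balance <= 31100]
acct=S99: ✗
acct=S65: ✗
acct=S59: ✗
acct=S35: ✗
acct=S51: ✓ → 221
acct=S91: ✗
acct=S17: ✗
acct=S41: ✗
acct=S16: ✓ → 414
acct=S54: ✗
acct=S84: ✗
acct=S76: ✓ → 273
plus_sum = 221 + 414 + 273 = 908

balance_sum=731, de_sum=382, plus_sum=908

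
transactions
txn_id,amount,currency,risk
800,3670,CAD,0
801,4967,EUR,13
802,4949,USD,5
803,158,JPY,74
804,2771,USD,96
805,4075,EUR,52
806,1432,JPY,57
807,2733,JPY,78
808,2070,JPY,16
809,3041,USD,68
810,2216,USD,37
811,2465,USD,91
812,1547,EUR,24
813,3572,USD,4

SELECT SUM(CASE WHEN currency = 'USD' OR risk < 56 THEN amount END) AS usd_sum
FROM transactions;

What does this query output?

txn_id=800: ✓ → 3670
txn_id=801: ✓ → 4967
txn_id=802: ✓ → 4949
txn_id=803: ✗
txn_id=804: ✓ → 2771
txn_id=805: ✓ → 4075
txn_id=806: ✗
txn_id=807: ✗
txn_id=808: ✓ → 2070
txn_id=809: ✓ → 3041
txn_id=810: ✓ → 2216
txn_id=811: ✓ → 2465
txn_id=812: ✓ → 1547
txn_id=813: ✓ → 3572
usd_sum = 3670 + 4967 + 4949 + 2771 + 4075 + 2070 + 3041 + 2216 + 2465 + 1547 + 3572 = 35343

35343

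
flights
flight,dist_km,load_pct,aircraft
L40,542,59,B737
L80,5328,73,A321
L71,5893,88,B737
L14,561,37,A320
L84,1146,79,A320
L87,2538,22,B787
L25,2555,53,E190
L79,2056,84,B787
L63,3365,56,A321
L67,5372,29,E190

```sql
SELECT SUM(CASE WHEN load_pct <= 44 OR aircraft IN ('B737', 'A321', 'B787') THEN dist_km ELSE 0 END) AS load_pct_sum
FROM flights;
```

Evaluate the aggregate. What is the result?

25655

flight=L40: ✓ → 542
flight=L80: ✓ → 5328
flight=L71: ✓ → 5893
flight=L14: ✓ → 561
flight=L84: ✗
flight=L87: ✓ → 2538
flight=L25: ✗
flight=L79: ✓ → 2056
flight=L63: ✓ → 3365
flight=L67: ✓ → 5372
load_pct_sum = 542 + 5328 + 5893 + 561 + 2538 + 2056 + 3365 + 5372 = 25655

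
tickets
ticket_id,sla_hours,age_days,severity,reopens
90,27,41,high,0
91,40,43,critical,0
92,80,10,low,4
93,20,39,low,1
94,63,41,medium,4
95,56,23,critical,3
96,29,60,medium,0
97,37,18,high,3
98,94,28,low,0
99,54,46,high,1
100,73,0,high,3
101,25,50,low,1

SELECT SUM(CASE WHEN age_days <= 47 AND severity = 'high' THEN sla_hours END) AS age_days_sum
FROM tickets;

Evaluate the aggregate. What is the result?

ticket_id=90: ✓ → 27
ticket_id=91: ✗
ticket_id=92: ✗
ticket_id=93: ✗
ticket_id=94: ✗
ticket_id=95: ✗
ticket_id=96: ✗
ticket_id=97: ✓ → 37
ticket_id=98: ✗
ticket_id=99: ✓ → 54
ticket_id=100: ✓ → 73
ticket_id=101: ✗
age_days_sum = 27 + 37 + 54 + 73 = 191

191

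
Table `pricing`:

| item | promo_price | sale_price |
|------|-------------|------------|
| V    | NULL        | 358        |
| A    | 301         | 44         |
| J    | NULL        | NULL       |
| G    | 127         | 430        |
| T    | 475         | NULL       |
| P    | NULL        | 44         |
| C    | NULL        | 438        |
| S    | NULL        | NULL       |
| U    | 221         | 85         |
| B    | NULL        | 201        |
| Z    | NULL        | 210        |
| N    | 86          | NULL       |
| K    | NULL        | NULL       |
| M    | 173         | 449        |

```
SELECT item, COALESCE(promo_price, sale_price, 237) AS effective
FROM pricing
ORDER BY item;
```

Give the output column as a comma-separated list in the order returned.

301, 201, 438, 127, 237, 237, 173, 86, 44, 237, 475, 221, 358, 210

item=A: promo_price=301 → 301
item=B: promo_price=NULL, sale_price=201 → 201
item=C: promo_price=NULL, sale_price=438 → 438
item=G: promo_price=127 → 127
item=J: promo_price=NULL, sale_price=NULL, → literal 237 → 237
item=K: promo_price=NULL, sale_price=NULL, → literal 237 → 237
item=M: promo_price=173 → 173
item=N: promo_price=86 → 86
item=P: promo_price=NULL, sale_price=44 → 44
item=S: promo_price=NULL, sale_price=NULL, → literal 237 → 237
item=T: promo_price=475 → 475
item=U: promo_price=221 → 221
item=V: promo_price=NULL, sale_price=358 → 358
item=Z: promo_price=NULL, sale_price=210 → 210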